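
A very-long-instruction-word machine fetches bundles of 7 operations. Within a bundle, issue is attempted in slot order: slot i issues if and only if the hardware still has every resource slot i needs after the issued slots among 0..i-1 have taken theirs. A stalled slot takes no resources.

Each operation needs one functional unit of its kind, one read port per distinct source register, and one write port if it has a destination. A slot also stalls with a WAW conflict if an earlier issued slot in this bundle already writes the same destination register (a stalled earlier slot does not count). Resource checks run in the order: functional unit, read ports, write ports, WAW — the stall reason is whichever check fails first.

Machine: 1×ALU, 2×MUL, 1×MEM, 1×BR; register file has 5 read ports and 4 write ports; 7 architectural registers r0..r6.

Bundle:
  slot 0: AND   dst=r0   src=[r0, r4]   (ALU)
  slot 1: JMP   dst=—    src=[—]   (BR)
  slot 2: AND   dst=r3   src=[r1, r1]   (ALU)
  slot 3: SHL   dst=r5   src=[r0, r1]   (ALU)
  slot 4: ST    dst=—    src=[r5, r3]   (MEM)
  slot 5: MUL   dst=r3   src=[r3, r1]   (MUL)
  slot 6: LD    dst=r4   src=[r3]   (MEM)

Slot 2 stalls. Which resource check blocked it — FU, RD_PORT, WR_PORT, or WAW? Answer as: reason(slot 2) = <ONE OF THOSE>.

reason(slot 2) = FU

[0] ALU needs rd=2 wr=1: ok; after: ALU=0 MUL=2 MEM=1 BR=1, R=3, W=3
[1] BR needs rd=0 wr=0: ok; after: ALU=0 MUL=2 MEM=1 BR=0, R=3, W=3
[2] ALU needs rd=1 wr=1: FU; after: ALU=0 MUL=2 MEM=1 BR=0, R=3, W=3
[3] ALU needs rd=2 wr=1: FU; after: ALU=0 MUL=2 MEM=1 BR=0, R=3, W=3
[4] MEM needs rd=2 wr=0: ok; after: ALU=0 MUL=2 MEM=0 BR=0, R=1, W=3
[5] MUL needs rd=2 wr=1: RD_PORT; after: ALU=0 MUL=2 MEM=0 BR=0, R=1, W=3
[6] MEM needs rd=1 wr=1: FU; after: ALU=0 MUL=2 MEM=0 BR=0, R=1, W=3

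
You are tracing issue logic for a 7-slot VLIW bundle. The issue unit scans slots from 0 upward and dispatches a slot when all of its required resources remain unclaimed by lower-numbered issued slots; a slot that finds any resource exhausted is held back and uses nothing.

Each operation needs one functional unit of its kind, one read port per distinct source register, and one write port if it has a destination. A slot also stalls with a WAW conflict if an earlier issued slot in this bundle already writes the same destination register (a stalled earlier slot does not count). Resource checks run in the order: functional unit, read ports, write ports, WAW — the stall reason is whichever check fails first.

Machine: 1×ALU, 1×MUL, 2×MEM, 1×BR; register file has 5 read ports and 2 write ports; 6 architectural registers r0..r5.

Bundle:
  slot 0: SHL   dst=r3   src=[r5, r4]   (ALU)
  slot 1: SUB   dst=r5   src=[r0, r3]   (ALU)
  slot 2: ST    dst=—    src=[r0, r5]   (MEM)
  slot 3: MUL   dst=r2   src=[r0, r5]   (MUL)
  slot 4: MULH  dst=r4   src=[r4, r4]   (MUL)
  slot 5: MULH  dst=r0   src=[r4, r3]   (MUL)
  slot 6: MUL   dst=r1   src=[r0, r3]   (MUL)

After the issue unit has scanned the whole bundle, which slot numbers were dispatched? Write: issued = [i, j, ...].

issued = [0, 2, 4]

  0. ALU→r3 ⇒ go  {0A/1Mu/2Ld/1B | 3r 1w}
  1. ALU→r5 ⇒ no(FU)  {0A/1Mu/2Ld/1B | 3r 1w}
  2. MEM ⇒ go  {0A/1Mu/1Ld/1B | 1r 1w}
  3. MUL→r2 ⇒ no(RD_PORT)  {0A/1Mu/1Ld/1B | 1r 1w}
  4. MUL→r4 ⇒ go  {0A/0Mu/1Ld/1B | 0r 0w}
  5. MUL→r0 ⇒ no(FU)  {0A/0Mu/1Ld/1B | 0r 0w}
  6. MUL→r1 ⇒ no(FU)  {0A/0Mu/1Ld/1B | 0r 0w}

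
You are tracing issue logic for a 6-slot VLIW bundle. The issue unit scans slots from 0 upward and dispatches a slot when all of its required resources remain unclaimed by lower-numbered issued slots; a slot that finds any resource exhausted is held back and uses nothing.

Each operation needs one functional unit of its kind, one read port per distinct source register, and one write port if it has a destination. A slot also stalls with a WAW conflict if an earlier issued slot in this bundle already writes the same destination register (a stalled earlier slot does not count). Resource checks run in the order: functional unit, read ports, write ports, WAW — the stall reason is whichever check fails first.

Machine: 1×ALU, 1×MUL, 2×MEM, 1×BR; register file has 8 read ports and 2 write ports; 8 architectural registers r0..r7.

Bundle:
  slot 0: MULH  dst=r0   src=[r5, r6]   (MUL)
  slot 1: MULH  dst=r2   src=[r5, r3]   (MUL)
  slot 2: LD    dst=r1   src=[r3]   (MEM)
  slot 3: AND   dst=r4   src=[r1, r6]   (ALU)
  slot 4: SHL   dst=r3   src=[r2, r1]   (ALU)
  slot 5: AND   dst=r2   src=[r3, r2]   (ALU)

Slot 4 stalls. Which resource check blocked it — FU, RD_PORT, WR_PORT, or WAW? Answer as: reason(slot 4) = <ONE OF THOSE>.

  0. MUL→r0 ⇒ go  {1A/0Mu/2Ld/1B | 6r 1w}
  1. MUL→r2 ⇒ no(FU)  {1A/0Mu/2Ld/1B | 6r 1w}
  2. MEM→r1 ⇒ go  {1A/0Mu/1Ld/1B | 5r 0w}
  3. ALU→r4 ⇒ no(WR_PORT)  {1A/0Mu/1Ld/1B | 5r 0w}
  4. ALU→r3 ⇒ no(WR_PORT)  {1A/0Mu/1Ld/1B | 5r 0w}
  5. ALU→r2 ⇒ no(WR_PORT)  {1A/0Mu/1Ld/1B | 5r 0w}

reason(slot 4) = WR_PORT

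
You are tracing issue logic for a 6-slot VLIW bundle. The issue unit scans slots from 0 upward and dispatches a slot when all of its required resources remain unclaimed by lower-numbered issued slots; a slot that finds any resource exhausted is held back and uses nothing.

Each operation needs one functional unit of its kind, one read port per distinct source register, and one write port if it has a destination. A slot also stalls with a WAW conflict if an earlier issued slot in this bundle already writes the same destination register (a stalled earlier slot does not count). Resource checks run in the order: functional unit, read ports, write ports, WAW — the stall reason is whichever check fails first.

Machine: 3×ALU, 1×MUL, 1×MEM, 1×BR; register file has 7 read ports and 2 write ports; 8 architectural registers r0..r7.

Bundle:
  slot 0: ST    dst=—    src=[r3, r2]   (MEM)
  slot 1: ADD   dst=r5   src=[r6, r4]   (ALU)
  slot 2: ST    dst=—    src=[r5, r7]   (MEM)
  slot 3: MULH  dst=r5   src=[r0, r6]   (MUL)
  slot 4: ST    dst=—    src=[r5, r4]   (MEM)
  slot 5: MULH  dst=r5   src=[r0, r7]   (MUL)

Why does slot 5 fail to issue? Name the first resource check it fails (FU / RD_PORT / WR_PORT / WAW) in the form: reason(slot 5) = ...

reason(slot 5) = WAW

  0. MEM ⇒ go  {3A/1Mu/0Ld/1B | 5r 2w}
  1. ALU→r5 ⇒ go  {2A/1Mu/0Ld/1B | 3r 1w}
  2. MEM ⇒ no(FU)  {2A/1Mu/0Ld/1B | 3r 1w}
  3. MUL→r5 ⇒ no(WAW)  {2A/1Mu/0Ld/1B | 3r 1w}
  4. MEM ⇒ no(FU)  {2A/1Mu/0Ld/1B | 3r 1w}
  5. MUL→r5 ⇒ no(WAW)  {2A/1Mu/0Ld/1B | 3r 1w}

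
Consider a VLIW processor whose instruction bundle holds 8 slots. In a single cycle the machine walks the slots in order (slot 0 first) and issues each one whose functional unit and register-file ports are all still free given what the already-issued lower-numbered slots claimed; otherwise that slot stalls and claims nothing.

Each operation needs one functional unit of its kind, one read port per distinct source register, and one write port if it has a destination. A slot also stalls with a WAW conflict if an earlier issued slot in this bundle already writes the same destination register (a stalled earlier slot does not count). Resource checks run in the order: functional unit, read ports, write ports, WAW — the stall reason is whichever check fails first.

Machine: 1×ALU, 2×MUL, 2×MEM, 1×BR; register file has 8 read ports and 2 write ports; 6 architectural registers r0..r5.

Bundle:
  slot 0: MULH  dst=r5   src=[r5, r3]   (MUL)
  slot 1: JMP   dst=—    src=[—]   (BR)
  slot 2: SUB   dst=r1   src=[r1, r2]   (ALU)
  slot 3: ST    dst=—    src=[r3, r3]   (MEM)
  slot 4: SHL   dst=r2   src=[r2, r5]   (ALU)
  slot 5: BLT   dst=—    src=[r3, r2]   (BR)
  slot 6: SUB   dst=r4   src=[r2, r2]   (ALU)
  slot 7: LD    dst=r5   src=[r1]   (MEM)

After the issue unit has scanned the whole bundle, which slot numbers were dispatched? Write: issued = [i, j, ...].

  0. MUL→r5 ⇒ go  {1A/1Mu/2Ld/1B | 6r 1w}
  1. BR ⇒ go  {1A/1Mu/2Ld/0B | 6r 1w}
  2. ALU→r1 ⇒ go  {0A/1Mu/2Ld/0B | 4r 0w}
  3. MEM ⇒ go  {0A/1Mu/1Ld/0B | 3r 0w}
  4. ALU→r2 ⇒ no(FU)  {0A/1Mu/1Ld/0B | 3r 0w}
  5. BR ⇒ no(FU)  {0A/1Mu/1Ld/0B | 3r 0w}
  6. ALU→r4 ⇒ no(FU)  {0A/1Mu/1Ld/0B | 3r 0w}
  7. MEM→r5 ⇒ no(WR_PORT)  {0A/1Mu/1Ld/0B | 3r 0w}

issued = [0, 1, 2, 3]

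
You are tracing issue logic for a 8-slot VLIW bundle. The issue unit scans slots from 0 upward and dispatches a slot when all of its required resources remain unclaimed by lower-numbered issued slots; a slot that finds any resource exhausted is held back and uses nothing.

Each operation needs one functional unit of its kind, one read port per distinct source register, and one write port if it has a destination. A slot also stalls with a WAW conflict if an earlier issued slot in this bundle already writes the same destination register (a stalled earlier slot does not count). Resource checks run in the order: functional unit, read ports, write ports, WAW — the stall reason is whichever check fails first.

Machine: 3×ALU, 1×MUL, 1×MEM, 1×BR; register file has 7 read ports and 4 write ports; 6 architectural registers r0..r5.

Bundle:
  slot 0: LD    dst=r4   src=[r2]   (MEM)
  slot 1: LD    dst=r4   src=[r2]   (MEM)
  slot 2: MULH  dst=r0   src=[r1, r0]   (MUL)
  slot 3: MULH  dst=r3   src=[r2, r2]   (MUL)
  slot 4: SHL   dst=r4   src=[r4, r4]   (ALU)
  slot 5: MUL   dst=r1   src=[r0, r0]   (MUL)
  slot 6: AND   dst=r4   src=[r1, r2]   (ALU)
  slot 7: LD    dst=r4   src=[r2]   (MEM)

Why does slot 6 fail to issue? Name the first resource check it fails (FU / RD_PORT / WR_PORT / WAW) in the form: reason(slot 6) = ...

reason(slot 6) = WAW

slot 0 (MEM): ISSUE — free A3,Mu1,Ld0,B1 rp6 wp3
slot 1 (MEM): stall FU — free A3,Mu1,Ld0,B1 rp6 wp3
slot 2 (MUL): ISSUE — free A3,Mu0,Ld0,B1 rp4 wp2
slot 3 (MUL): stall FU — free A3,Mu0,Ld0,B1 rp4 wp2
slot 4 (ALU): stall WAW — free A3,Mu0,Ld0,B1 rp4 wp2
slot 5 (MUL): stall FU — free A3,Mu0,Ld0,B1 rp4 wp2
slot 6 (ALU): stall WAW — free A3,Mu0,Ld0,B1 rp4 wp2
slot 7 (MEM): stall FU — free A3,Mu0,Ld0,B1 rp4 wp2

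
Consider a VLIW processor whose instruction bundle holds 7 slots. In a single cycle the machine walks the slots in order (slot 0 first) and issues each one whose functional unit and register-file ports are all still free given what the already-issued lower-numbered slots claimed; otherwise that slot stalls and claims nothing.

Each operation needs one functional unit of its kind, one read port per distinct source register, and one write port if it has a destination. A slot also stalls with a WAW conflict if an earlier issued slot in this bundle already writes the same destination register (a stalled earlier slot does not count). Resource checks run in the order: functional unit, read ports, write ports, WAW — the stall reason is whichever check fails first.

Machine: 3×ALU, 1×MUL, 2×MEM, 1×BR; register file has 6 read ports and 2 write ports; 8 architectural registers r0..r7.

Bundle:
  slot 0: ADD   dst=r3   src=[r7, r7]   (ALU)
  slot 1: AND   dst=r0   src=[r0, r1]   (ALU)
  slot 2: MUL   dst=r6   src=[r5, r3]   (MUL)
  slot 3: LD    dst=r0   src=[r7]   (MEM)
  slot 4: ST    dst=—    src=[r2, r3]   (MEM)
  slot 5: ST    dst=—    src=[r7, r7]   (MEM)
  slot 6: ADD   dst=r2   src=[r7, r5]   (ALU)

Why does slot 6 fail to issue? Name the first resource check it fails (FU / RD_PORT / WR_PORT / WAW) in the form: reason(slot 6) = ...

reason(slot 6) = RD_PORT

(0) want 1×ALU +1rd +1wr — yes → AL2|MU1|ME2|BR1|rd5|wr1
(1) want 1×ALU +2rd +1wr — yes → AL1|MU1|ME2|BR1|rd3|wr0
(2) want 1×MUL +2rd +1wr — WR_PORT → AL1|MU1|ME2|BR1|rd3|wr0
(3) want 1×MEM +1rd +1wr — WR_PORT → AL1|MU1|ME2|BR1|rd3|wr0
(4) want 1×MEM +2rd +0wr — yes → AL1|MU1|ME1|BR1|rd1|wr0
(5) want 1×MEM +1rd +0wr — yes → AL1|MU1|ME0|BR1|rd0|wr0
(6) want 1×ALU +2rd +1wr — RD_PORT → AL1|MU1|ME0|BR1|rd0|wr0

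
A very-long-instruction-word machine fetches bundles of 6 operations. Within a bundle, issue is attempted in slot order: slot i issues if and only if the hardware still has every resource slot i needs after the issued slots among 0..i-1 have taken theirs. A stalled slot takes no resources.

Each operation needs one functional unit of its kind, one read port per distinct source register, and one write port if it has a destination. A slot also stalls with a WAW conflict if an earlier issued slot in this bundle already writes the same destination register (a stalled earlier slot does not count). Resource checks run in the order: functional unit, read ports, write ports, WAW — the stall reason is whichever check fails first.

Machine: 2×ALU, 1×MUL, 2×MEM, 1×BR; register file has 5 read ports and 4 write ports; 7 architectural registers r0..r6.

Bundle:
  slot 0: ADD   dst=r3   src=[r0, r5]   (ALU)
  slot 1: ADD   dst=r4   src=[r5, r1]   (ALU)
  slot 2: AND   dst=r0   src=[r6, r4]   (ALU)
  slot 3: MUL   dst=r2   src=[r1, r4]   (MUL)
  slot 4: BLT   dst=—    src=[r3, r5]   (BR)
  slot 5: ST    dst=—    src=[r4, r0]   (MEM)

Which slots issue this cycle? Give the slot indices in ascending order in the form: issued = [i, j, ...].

issued = [0, 1]

  0. ALU→r3 ⇒ go  {1A/1Mu/2Ld/1B | 3r 3w}
  1. ALU→r4 ⇒ go  {0A/1Mu/2Ld/1B | 1r 2w}
  2. ALU→r0 ⇒ no(FU)  {0A/1Mu/2Ld/1B | 1r 2w}
  3. MUL→r2 ⇒ no(RD_PORT)  {0A/1Mu/2Ld/1B | 1r 2w}
  4. BR ⇒ no(RD_PORT)  {0A/1Mu/2Ld/1B | 1r 2w}
  5. MEM ⇒ no(RD_PORT)  {0A/1Mu/2Ld/1B | 1r 2w}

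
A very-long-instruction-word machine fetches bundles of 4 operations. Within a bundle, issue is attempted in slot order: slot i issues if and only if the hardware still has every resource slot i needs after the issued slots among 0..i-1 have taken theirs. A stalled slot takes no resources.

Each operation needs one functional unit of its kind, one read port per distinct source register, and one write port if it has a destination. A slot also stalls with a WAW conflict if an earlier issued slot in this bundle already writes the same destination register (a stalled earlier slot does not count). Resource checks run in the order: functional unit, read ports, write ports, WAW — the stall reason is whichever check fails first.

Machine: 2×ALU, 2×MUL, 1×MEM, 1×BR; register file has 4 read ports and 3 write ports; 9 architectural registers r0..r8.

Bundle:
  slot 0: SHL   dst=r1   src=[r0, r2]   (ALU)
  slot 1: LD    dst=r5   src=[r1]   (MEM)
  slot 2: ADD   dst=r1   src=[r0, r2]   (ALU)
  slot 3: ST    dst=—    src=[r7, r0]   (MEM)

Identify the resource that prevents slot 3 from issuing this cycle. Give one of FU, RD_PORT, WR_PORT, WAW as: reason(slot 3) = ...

reason(slot 3) = FU

(0) want 1×ALU +2rd +1wr — yes → AL1|MU2|ME1|BR1|rd2|wr2
(1) want 1×MEM +1rd +1wr — yes → AL1|MU2|ME0|BR1|rd1|wr1
(2) want 1×ALU +2rd +1wr — RD_PORT → AL1|MU2|ME0|BR1|rd1|wr1
(3) want 1×MEM +2rd +0wr — FU → AL1|MU2|ME0|BR1|rd1|wr1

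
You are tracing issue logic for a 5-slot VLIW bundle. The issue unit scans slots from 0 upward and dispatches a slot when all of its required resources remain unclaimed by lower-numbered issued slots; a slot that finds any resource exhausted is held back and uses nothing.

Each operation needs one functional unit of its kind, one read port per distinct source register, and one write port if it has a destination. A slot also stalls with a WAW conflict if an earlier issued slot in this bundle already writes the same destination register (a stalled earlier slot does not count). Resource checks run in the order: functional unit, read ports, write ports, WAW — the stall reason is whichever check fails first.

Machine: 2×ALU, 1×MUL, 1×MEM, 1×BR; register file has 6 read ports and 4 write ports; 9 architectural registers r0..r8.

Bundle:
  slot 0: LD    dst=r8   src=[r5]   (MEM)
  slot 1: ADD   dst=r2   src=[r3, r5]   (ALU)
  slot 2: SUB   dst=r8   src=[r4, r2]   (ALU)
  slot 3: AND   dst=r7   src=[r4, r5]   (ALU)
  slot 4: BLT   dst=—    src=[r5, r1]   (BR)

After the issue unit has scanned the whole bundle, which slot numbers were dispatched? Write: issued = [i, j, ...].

slot 0 (MEM): ISSUE — free A2,Mu1,Ld0,B1 rp5 wp3
slot 1 (ALU): ISSUE — free A1,Mu1,Ld0,B1 rp3 wp2
slot 2 (ALU): stall WAW — free A1,Mu1,Ld0,B1 rp3 wp2
slot 3 (ALU): ISSUE — free A0,Mu1,Ld0,B1 rp1 wp1
slot 4 (BR): stall RD_PORT — free A0,Mu1,Ld0,B1 rp1 wp1

issued = [0, 1, 3]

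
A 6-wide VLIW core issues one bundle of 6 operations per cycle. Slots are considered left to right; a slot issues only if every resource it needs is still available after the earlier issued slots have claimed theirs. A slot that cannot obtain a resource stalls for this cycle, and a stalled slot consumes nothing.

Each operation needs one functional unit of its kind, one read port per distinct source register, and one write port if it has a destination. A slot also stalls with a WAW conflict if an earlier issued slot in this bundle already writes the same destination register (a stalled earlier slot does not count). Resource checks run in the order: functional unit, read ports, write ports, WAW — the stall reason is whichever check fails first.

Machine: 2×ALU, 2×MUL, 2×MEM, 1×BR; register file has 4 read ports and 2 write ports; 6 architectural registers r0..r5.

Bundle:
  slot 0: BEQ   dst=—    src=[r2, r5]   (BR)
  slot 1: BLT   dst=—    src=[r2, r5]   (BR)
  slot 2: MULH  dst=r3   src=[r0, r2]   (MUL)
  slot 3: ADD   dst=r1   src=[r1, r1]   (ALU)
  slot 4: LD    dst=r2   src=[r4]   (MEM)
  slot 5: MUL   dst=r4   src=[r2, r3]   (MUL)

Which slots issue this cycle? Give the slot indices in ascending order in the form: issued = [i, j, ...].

#0 BR src=r2,r5 dispatched  <A:2 Mu:2 Ld:2 B:0 rd:2 wr:2>
#1 BR src=r2,r5 held:FU  <A:2 Mu:2 Ld:2 B:0 rd:2 wr:2>
#2 MUL src=r0,r2 dispatched  <A:2 Mu:1 Ld:2 B:0 rd:0 wr:1>
#3 ALU src=r1,r1 held:RD_PORT  <A:2 Mu:1 Ld:2 B:0 rd:0 wr:1>
#4 MEM src=r4 held:RD_PORT  <A:2 Mu:1 Ld:2 B:0 rd:0 wr:1>
#5 MUL src=r2,r3 held:RD_PORT  <A:2 Mu:1 Ld:2 B:0 rd:0 wr:1>

issued = [0, 2]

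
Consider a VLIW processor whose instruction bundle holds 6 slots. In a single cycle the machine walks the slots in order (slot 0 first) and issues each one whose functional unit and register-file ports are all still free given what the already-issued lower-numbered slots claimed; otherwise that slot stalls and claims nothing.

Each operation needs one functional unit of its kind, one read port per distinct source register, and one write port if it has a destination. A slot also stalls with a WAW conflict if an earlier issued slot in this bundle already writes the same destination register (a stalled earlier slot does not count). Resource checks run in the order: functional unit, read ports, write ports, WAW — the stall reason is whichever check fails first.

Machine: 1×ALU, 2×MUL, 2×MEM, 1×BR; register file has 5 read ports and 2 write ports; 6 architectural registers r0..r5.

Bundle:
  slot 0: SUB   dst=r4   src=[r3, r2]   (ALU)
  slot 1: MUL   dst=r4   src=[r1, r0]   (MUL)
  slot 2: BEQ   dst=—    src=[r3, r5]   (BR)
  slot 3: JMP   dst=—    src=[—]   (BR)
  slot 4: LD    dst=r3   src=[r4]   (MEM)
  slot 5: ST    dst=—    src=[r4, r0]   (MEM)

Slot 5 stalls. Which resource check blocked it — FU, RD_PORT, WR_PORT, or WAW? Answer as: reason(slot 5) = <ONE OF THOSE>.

reason(slot 5) = RD_PORT

(0) want 1×ALU +2rd +1wr — yes → AL0|MU2|ME2|BR1|rd3|wr1
(1) want 1×MUL +2rd +1wr — WAW → AL0|MU2|ME2|BR1|rd3|wr1
(2) want 1×BR +2rd +0wr — yes → AL0|MU2|ME2|BR0|rd1|wr1
(3) want 1×BR +0rd +0wr — FU → AL0|MU2|ME2|BR0|rd1|wr1
(4) want 1×MEM +1rd +1wr — yes → AL0|MU2|ME1|BR0|rd0|wr0
(5) want 1×MEM +2rd +0wr — RD_PORT → AL0|MU2|ME1|BR0|rd0|wr0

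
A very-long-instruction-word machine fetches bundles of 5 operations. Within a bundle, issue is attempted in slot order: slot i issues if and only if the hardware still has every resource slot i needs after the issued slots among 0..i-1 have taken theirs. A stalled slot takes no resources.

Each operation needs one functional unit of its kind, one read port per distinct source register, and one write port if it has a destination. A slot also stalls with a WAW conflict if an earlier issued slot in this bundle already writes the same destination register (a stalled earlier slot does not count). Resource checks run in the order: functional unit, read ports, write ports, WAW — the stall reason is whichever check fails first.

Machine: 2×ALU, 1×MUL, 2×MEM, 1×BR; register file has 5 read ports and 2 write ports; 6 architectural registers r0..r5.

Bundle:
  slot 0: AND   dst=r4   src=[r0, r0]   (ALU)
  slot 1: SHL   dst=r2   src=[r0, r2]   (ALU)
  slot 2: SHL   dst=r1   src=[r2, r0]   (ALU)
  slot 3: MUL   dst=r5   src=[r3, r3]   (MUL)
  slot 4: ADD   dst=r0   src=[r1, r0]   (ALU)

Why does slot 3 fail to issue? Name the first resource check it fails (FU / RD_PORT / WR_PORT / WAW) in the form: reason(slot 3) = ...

#0 ALU src=r0,r0 dispatched  <A:1 Mu:1 Ld:2 B:1 rd:4 wr:1>
#1 ALU src=r0,r2 dispatched  <A:0 Mu:1 Ld:2 B:1 rd:2 wr:0>
#2 ALU src=r2,r0 held:FU  <A:0 Mu:1 Ld:2 B:1 rd:2 wr:0>
#3 MUL src=r3,r3 held:WR_PORT  <A:0 Mu:1 Ld:2 B:1 rd:2 wr:0>
#4 ALU src=r1,r0 held:FU  <A:0 Mu:1 Ld:2 B:1 rd:2 wr:0>

reason(slot 3) = WR_PORT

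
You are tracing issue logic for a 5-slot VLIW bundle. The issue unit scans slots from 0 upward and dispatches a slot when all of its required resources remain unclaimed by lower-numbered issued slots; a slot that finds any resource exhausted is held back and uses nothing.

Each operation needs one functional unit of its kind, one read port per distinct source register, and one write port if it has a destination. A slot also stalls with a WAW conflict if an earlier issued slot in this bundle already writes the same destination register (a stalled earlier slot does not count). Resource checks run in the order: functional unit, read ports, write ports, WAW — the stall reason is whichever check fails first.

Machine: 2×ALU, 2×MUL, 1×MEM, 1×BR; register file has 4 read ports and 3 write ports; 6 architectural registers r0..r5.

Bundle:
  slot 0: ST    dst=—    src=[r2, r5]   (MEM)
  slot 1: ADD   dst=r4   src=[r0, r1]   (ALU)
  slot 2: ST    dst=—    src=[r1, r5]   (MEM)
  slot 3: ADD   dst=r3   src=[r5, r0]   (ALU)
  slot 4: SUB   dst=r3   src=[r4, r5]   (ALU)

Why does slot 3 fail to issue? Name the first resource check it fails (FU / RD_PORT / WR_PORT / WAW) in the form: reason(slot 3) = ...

reason(slot 3) = RD_PORT

  0. MEM ⇒ go  {2A/2Mu/0Ld/1B | 2r 3w}
  1. ALU→r4 ⇒ go  {1A/2Mu/0Ld/1B | 0r 2w}
  2. MEM ⇒ no(FU)  {1A/2Mu/0Ld/1B | 0r 2w}
  3. ALU→r3 ⇒ no(RD_PORT)  {1A/2Mu/0Ld/1B | 0r 2w}
  4. ALU→r3 ⇒ no(RD_PORT)  {1A/2Mu/0Ld/1B | 0r 2w}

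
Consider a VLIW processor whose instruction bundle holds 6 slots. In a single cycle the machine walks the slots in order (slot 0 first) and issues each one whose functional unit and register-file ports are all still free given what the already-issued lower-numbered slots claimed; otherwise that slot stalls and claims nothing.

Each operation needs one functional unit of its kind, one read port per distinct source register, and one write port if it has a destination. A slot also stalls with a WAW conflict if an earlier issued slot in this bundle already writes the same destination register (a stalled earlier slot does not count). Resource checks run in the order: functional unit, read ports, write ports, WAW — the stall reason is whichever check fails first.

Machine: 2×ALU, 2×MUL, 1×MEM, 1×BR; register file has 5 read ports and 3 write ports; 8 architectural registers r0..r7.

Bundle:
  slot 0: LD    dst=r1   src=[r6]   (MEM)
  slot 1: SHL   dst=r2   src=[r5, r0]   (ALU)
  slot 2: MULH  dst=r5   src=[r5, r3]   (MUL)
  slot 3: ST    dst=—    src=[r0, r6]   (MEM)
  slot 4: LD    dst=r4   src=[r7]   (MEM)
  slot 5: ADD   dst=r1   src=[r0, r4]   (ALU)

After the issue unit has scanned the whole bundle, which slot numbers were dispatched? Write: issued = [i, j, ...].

(0) want 1×MEM +1rd +1wr — yes → AL2|MU2|ME0|BR1|rd4|wr2
(1) want 1×ALU +2rd +1wr — yes → AL1|MU2|ME0|BR1|rd2|wr1
(2) want 1×MUL +2rd +1wr — yes → AL1|MU1|ME0|BR1|rd0|wr0
(3) want 1×MEM +2rd +0wr — FU → AL1|MU1|ME0|BR1|rd0|wr0
(4) want 1×MEM +1rd +1wr — FU → AL1|MU1|ME0|BR1|rd0|wr0
(5) want 1×ALU +2rd +1wr — RD_PORT → AL1|MU1|ME0|BR1|rd0|wr0

issued = [0, 1, 2]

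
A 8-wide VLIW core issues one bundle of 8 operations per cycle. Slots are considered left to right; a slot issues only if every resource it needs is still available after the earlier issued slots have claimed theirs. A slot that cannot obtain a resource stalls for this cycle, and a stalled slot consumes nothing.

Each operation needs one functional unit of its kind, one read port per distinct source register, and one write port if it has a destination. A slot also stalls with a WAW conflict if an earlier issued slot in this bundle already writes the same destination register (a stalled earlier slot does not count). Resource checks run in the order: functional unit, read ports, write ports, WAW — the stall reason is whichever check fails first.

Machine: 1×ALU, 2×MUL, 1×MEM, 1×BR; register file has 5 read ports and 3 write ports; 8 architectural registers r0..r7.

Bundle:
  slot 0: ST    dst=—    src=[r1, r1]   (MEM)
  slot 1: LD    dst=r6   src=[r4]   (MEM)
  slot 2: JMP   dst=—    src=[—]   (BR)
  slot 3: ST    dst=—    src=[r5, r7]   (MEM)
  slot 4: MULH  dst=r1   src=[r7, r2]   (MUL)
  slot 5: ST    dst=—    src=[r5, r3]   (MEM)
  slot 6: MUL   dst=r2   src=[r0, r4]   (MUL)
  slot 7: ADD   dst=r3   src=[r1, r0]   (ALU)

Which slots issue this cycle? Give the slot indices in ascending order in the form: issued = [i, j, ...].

issued = [0, 2, 4, 6]

  0. MEM ⇒ go  {1A/2Mu/0Ld/1B | 4r 3w}
  1. MEM→r6 ⇒ no(FU)  {1A/2Mu/0Ld/1B | 4r 3w}
  2. BR ⇒ go  {1A/2Mu/0Ld/0B | 4r 3w}
  3. MEM ⇒ no(FU)  {1A/2Mu/0Ld/0B | 4r 3w}
  4. MUL→r1 ⇒ go  {1A/1Mu/0Ld/0B | 2r 2w}
  5. MEM ⇒ no(FU)  {1A/1Mu/0Ld/0B | 2r 2w}
  6. MUL→r2 ⇒ go  {1A/0Mu/0Ld/0B | 0r 1w}
  7. ALU→r3 ⇒ no(RD_PORT)  {1A/0Mu/0Ld/0B | 0r 1w}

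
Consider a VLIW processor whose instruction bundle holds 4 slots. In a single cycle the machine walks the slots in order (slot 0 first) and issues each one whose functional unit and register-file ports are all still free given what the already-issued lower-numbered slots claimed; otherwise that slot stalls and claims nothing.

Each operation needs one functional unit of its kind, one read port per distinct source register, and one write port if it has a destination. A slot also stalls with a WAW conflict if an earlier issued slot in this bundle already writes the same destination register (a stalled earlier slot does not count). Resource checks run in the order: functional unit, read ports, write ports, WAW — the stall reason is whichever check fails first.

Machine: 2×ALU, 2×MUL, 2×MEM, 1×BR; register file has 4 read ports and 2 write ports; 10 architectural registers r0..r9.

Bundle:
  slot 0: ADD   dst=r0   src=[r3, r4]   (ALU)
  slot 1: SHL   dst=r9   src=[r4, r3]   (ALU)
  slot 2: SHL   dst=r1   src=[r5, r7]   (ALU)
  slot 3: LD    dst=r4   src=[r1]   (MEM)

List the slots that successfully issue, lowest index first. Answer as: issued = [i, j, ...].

(0) want 1×ALU +2rd +1wr — yes → AL1|MU2|ME2|BR1|rd2|wr1
(1) want 1×ALU +2rd +1wr — yes → AL0|MU2|ME2|BR1|rd0|wr0
(2) want 1×ALU +2rd +1wr — FU → AL0|MU2|ME2|BR1|rd0|wr0
(3) want 1×MEM +1rd +1wr — RD_PORT → AL0|MU2|ME2|BR1|rd0|wr0

issued = [0, 1]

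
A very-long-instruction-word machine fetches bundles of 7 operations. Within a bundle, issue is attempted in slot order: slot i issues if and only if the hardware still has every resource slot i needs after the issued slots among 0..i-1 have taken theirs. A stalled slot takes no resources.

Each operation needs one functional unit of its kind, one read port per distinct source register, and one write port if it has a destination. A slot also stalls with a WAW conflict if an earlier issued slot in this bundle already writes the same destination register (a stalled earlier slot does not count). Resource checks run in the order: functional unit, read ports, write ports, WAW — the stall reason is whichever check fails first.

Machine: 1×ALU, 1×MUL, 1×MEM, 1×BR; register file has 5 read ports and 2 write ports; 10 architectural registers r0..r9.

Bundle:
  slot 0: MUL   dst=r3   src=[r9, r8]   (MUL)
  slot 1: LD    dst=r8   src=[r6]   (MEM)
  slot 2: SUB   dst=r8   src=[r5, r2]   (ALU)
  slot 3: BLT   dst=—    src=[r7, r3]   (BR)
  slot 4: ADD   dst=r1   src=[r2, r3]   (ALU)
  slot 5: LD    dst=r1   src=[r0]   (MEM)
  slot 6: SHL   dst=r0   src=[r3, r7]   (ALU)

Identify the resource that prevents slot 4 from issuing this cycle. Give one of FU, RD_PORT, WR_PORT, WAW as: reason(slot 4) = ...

reason(slot 4) = RD_PORT

#0 MUL src=r9,r8 dispatched  <A:1 Mu:0 Ld:1 B:1 rd:3 wr:1>
#1 MEM src=r6 dispatched  <A:1 Mu:0 Ld:0 B:1 rd:2 wr:0>
#2 ALU src=r5,r2 held:WR_PORT  <A:1 Mu:0 Ld:0 B:1 rd:2 wr:0>
#3 BR src=r7,r3 dispatched  <A:1 Mu:0 Ld:0 B:0 rd:0 wr:0>
#4 ALU src=r2,r3 held:RD_PORT  <A:1 Mu:0 Ld:0 B:0 rd:0 wr:0>
#5 MEM src=r0 held:FU  <A:1 Mu:0 Ld:0 B:0 rd:0 wr:0>
#6 ALU src=r3,r7 held:RD_PORT  <A:1 Mu:0 Ld:0 B:0 rd:0 wr:0>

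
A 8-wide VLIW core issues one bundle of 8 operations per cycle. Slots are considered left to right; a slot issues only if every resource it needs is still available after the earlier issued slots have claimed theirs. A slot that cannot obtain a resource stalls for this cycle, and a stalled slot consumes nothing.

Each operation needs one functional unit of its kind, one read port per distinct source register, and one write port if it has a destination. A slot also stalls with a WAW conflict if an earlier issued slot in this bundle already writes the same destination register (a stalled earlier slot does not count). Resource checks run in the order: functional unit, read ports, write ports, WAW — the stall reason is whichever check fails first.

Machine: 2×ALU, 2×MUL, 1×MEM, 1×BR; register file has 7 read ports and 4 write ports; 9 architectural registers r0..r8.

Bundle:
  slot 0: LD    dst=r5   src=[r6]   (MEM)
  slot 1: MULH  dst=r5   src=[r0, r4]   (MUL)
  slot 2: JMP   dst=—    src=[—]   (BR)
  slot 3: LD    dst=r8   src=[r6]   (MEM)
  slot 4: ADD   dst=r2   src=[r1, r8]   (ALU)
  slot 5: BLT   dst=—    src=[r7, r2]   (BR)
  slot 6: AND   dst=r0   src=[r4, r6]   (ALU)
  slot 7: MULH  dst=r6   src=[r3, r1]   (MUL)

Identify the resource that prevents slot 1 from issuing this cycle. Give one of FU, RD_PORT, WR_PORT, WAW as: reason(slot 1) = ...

reason(slot 1) = WAW

#0 MEM src=r6 dispatched  <A:2 Mu:2 Ld:0 B:1 rd:6 wr:3>
#1 MUL src=r0,r4 held:WAW  <A:2 Mu:2 Ld:0 B:1 rd:6 wr:3>
#2 BR src=- dispatched  <A:2 Mu:2 Ld:0 B:0 rd:6 wr:3>
#3 MEM src=r6 held:FU  <A:2 Mu:2 Ld:0 B:0 rd:6 wr:3>
#4 ALU src=r1,r8 dispatched  <A:1 Mu:2 Ld:0 B:0 rd:4 wr:2>
#5 BR src=r7,r2 held:FU  <A:1 Mu:2 Ld:0 B:0 rd:4 wr:2>
#6 ALU src=r4,r6 dispatched  <A:0 Mu:2 Ld:0 B:0 rd:2 wr:1>
#7 MUL src=r3,r1 dispatched  <A:0 Mu:1 Ld:0 B:0 rd:0 wr:0>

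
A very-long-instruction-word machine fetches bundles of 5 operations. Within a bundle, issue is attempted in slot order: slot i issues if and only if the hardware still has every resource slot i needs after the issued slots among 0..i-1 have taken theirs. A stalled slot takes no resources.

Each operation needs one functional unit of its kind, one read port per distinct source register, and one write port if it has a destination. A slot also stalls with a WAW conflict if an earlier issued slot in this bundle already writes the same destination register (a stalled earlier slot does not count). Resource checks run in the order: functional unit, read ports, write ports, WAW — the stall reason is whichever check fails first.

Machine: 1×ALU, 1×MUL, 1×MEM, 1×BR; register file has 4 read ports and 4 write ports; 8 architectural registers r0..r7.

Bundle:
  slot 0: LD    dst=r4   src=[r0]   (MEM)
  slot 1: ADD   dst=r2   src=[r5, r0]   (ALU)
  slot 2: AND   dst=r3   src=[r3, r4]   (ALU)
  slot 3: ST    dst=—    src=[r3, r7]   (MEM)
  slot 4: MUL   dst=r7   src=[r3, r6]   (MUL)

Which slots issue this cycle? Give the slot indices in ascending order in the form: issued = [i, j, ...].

  0. MEM→r4 ⇒ go  {1A/1Mu/0Ld/1B | 3r 3w}
  1. ALU→r2 ⇒ go  {0A/1Mu/0Ld/1B | 1r 2w}
  2. ALU→r3 ⇒ no(FU)  {0A/1Mu/0Ld/1B | 1r 2w}
  3. MEM ⇒ no(FU)  {0A/1Mu/0Ld/1B | 1r 2w}
  4. MUL→r7 ⇒ no(RD_PORT)  {0A/1Mu/0Ld/1B | 1r 2w}

issued = [0, 1]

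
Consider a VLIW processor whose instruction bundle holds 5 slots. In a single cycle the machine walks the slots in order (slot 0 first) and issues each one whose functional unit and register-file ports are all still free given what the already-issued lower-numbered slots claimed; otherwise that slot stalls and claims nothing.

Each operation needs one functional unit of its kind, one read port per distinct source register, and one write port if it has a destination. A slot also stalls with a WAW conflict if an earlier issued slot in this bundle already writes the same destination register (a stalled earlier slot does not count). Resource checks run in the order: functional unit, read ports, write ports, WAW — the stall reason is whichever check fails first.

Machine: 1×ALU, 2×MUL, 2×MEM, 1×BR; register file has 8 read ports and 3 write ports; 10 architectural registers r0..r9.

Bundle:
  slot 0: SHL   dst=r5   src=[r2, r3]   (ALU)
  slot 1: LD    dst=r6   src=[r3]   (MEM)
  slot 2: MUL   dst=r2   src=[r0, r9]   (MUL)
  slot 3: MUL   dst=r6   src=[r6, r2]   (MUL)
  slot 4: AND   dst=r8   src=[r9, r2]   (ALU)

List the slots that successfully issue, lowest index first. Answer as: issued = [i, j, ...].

issued = [0, 1, 2]

  0. ALU→r5 ⇒ go  {0A/2Mu/2Ld/1B | 6r 2w}
  1. MEM→r6 ⇒ go  {0A/2Mu/1Ld/1B | 5r 1w}
  2. MUL→r2 ⇒ go  {0A/1Mu/1Ld/1B | 3r 0w}
  3. MUL→r6 ⇒ no(WR_PORT)  {0A/1Mu/1Ld/1B | 3r 0w}
  4. ALU→r8 ⇒ no(FU)  {0A/1Mu/1Ld/1B | 3r 0w}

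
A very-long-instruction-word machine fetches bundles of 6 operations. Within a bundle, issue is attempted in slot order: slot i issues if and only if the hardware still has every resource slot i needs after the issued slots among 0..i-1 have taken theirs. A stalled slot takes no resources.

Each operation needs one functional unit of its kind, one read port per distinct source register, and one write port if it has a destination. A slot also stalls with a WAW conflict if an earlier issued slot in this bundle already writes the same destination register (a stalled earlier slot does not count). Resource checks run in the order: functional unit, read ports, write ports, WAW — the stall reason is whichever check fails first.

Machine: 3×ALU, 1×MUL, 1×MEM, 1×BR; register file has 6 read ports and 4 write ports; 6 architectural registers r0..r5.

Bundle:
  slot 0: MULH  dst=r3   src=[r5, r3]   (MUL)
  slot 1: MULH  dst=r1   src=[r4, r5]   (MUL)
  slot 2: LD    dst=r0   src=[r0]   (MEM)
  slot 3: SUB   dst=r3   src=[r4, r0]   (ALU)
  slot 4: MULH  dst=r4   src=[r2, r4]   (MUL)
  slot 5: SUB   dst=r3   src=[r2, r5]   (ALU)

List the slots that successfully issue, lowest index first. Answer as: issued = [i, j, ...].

slot 0 (MUL): ISSUE — free A3,Mu0,Ld1,B1 rp4 wp3
slot 1 (MUL): stall FU — free A3,Mu0,Ld1,B1 rp4 wp3
slot 2 (MEM): ISSUE — free A3,Mu0,Ld0,B1 rp3 wp2
slot 3 (ALU): stall WAW — free A3,Mu0,Ld0,B1 rp3 wp2
slot 4 (MUL): stall FU — free A3,Mu0,Ld0,B1 rp3 wp2
slot 5 (ALU): stall WAW — free A3,Mu0,Ld0,B1 rp3 wp2

issued = [0, 2]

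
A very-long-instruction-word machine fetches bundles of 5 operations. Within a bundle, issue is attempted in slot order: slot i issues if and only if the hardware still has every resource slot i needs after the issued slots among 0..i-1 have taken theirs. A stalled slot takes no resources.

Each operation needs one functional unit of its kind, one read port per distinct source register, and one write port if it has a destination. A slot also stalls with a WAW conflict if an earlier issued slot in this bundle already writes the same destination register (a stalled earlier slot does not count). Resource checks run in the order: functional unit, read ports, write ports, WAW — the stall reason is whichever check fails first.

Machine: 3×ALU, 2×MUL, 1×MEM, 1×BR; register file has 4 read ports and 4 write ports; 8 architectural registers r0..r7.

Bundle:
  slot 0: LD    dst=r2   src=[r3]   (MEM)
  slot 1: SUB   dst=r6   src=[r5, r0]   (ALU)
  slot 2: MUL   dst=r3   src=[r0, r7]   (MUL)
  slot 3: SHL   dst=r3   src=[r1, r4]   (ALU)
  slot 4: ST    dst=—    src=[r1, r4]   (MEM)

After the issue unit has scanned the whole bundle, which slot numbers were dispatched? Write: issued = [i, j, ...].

  0. MEM→r2 ⇒ go  {3A/2Mu/0Ld/1B | 3r 3w}
  1. ALU→r6 ⇒ go  {2A/2Mu/0Ld/1B | 1r 2w}
  2. MUL→r3 ⇒ no(RD_PORT)  {2A/2Mu/0Ld/1B | 1r 2w}
  3. ALU→r3 ⇒ no(RD_PORT)  {2A/2Mu/0Ld/1B | 1r 2w}
  4. MEM ⇒ no(FU)  {2A/2Mu/0Ld/1B | 1r 2w}

issued = [0, 1]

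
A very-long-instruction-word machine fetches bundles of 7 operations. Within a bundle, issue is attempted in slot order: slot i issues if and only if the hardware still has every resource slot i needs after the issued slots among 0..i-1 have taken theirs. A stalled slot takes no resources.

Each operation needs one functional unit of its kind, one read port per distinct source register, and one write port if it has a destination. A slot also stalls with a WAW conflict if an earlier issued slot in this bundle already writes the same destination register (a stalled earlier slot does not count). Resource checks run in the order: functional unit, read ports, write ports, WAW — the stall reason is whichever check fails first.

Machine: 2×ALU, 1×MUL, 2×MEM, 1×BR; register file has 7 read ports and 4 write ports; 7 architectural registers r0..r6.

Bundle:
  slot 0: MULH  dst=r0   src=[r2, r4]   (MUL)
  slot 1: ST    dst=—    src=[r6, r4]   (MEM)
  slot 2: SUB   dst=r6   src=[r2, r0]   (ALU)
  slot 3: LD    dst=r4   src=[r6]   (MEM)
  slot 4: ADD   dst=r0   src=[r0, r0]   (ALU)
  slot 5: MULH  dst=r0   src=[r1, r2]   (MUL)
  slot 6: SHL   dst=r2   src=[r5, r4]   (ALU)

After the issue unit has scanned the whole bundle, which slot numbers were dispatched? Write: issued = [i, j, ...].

issued = [0, 1, 2, 3]

[0] MUL needs rd=2 wr=1: ok; after: ALU=2 MUL=0 MEM=2 BR=1, R=5, W=3
[1] MEM needs rd=2 wr=0: ok; after: ALU=2 MUL=0 MEM=1 BR=1, R=3, W=3
[2] ALU needs rd=2 wr=1: ok; after: ALU=1 MUL=0 MEM=1 BR=1, R=1, W=2
[3] MEM needs rd=1 wr=1: ok; after: ALU=1 MUL=0 MEM=0 BR=1, R=0, W=1
[4] ALU needs rd=1 wr=1: RD_PORT; after: ALU=1 MUL=0 MEM=0 BR=1, R=0, W=1
[5] MUL needs rd=2 wr=1: FU; after: ALU=1 MUL=0 MEM=0 BR=1, R=0, W=1
[6] ALU needs rd=2 wr=1: RD_PORT; after: ALU=1 MUL=0 MEM=0 BR=1, R=0, W=1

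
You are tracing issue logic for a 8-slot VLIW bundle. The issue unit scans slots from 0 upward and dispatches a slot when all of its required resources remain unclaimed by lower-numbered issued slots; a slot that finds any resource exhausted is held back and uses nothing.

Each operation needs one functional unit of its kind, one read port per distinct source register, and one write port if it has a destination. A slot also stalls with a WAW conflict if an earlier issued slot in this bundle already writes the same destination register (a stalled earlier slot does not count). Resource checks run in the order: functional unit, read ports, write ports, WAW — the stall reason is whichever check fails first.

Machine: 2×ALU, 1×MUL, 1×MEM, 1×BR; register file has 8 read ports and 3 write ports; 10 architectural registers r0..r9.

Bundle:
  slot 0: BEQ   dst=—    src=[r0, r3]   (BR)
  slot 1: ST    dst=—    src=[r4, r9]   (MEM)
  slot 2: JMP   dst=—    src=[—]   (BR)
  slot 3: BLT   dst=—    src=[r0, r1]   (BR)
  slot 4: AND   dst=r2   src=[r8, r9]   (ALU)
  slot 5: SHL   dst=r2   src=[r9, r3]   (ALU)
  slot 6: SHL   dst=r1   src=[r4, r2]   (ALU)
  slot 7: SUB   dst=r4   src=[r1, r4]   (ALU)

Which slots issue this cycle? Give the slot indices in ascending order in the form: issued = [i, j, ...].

issued = [0, 1, 4, 6]

(0) want 1×BR +2rd +0wr — yes → AL2|MU1|ME1|BR0|rd6|wr3
(1) want 1×MEM +2rd +0wr — yes → AL2|MU1|ME0|BR0|rd4|wr3
(2) want 1×BR +0rd +0wr — FU → AL2|MU1|ME0|BR0|rd4|wr3
(3) want 1×BR +2rd +0wr — FU → AL2|MU1|ME0|BR0|rd4|wr3
(4) want 1×ALU +2rd +1wr — yes → AL1|MU1|ME0|BR0|rd2|wr2
(5) want 1×ALU +2rd +1wr — WAW → AL1|MU1|ME0|BR0|rd2|wr2
(6) want 1×ALU +2rd +1wr — yes → AL0|MU1|ME0|BR0|rd0|wr1
(7) want 1×ALU +2rd +1wr — FU → AL0|MU1|ME0|BR0|rd0|wr1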